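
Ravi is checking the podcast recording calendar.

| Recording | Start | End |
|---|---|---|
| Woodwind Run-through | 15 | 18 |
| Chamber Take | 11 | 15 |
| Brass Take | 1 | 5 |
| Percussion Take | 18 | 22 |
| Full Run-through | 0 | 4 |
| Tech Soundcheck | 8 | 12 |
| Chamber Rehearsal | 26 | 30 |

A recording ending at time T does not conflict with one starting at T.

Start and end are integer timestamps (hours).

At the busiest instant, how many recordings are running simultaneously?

Walk through starts and ends in time order (an end at T is processed before a start at T):
0 start Full Run-through → 1
1 start Brass Take → 2
4 end Full Run-through → 1
5 end Brass Take → 0
8 start Tech Soundcheck → 1
11 start Chamber Take → 2
12 end Tech Soundcheck → 1
15 end Chamber Take → 0
15 start Woodwind Run-through → 1
18 end Woodwind Run-through → 0
18 start Percussion Take → 1
22 end Percussion Take → 0
26 start Chamber Rehearsal → 1
30 end Chamber Rehearsal → 0
Peak is 2, at 1 (Brass Take, Full Run-through).

2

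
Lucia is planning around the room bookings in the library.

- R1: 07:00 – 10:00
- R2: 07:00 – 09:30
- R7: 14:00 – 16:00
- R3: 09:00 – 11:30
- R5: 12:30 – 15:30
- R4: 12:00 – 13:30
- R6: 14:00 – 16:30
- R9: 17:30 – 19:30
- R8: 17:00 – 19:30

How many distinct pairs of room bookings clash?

Sorted by start: R1, R2, R3, R4, R5, R6, R7, R8, R9.
R2 starts before R1 ends → R1 and R2 overlap.
R3 starts before R1 ends → R1 and R3 overlap.
R4 starts after R1 ends; R1 is clear from here.
R3 starts before R2 ends → R2 and R3 overlap.
R4 starts after R2 ends; R2 is clear from here.
R4 starts after R3 ends; R3 is clear from here.
R5 starts before R4 ends → R4 and R5 overlap.
R6 starts after R4 ends; R4 is clear from here.
R6 starts before R5 ends → R5 and R6 overlap.
R7 starts before R5 ends → R5 and R7 overlap.
R8 starts after R5 ends; R5 is clear from here.
R7 starts before R6 ends → R6 and R7 overlap.
R8 starts after R6 ends; R6 is clear from here.
R8 starts after R7 ends; R7 is clear from here.
R9 starts before R8 ends → R8 and R9 overlap.
Overlapping pairs: R1 & R2, R1 & R3, R2 & R3, R4 & R5, R5 & R6, R5 & R7, R6 & R7, R8 & R9 — 8 in total.

8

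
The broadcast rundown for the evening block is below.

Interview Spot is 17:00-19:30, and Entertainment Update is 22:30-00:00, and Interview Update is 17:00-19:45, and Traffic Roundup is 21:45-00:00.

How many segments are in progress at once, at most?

2

Sweep the timeline, counting +1 at each start and −1 at each end (ends before starts at a tie):
17:00 start Interview Spot → 1
17:00 start Interview Update → 2
19:30 end Interview Spot → 1
19:45 end Interview Update → 0
21:45 start Traffic Roundup → 1
22:30 start Entertainment Update → 2
00:00 end Entertainment Update → 1
00:00 end Traffic Roundup → 0
Peak is 2, at 17:00 (Interview Spot, Interview Update).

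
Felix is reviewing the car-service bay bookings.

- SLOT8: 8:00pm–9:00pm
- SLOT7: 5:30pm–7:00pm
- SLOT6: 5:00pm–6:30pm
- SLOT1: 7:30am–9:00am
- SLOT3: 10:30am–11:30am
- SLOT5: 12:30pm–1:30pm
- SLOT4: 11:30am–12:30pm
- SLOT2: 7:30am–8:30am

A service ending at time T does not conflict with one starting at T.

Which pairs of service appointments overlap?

Sorted by start: SLOT1, SLOT2, SLOT3, SLOT4, SLOT5, SLOT6, SLOT7, SLOT8.
SLOT2 starts before SLOT1 ends → SLOT1 and SLOT2 overlap.
SLOT3 starts after SLOT1 ends; SLOT1 is clear from here.
SLOT3 starts after SLOT2 ends; SLOT2 is clear from here.
SLOT4 starts exactly when SLOT3 ends (back-to-back, no overlap); SLOT3 is clear from here.
SLOT5 starts exactly when SLOT4 ends (back-to-back, no overlap); SLOT4 is clear from here.
SLOT6 starts after SLOT5 ends; SLOT5 is clear from here.
SLOT7 starts before SLOT6 ends → SLOT6 and SLOT7 overlap.
SLOT8 starts after SLOT6 ends.
SLOT8 starts after SLOT7 ends.

SLOT1 & SLOT2, SLOT6 & SLOT7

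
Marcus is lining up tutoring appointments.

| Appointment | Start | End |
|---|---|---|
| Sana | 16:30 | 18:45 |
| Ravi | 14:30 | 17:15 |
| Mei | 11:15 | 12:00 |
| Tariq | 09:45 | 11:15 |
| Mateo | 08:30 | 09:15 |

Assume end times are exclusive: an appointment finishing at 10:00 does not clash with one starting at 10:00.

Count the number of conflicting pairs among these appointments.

Sorted by start: Mateo, Tariq, Mei, Ravi, Sana.
Tariq starts after Mateo ends, so nothing later overlaps Mateo either.
Mei starts exactly when Tariq ends (back-to-back, no overlap), so nothing later overlaps Tariq either.
Ravi starts after Mei ends, so nothing later overlaps Mei either.
Sana starts before Ravi ends → Ravi and Sana overlap.
Overlapping pairs: Ravi & Sana — 1 in total.

1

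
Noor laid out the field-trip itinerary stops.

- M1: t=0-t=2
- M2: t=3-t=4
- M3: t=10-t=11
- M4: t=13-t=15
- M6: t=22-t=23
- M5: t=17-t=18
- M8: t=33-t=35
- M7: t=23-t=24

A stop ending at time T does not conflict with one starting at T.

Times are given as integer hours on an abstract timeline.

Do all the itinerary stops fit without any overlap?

Yes

Sorted by start: M1, M2, M3, M4, M5, M6, M7, M8.
M2 starts after M1 ends — done with M1.
M3 starts after M2 ends — done with M2.
M4 starts after M3 ends — done with M3.
M5 starts after M4 ends — done with M4.
M6 starts after M5 ends — done with M5.
M7 starts exactly when M6 ends (back-to-back, no overlap) — done with M6.
M8 starts after M7 ends.
Every pair is clear; the schedule has no overlaps.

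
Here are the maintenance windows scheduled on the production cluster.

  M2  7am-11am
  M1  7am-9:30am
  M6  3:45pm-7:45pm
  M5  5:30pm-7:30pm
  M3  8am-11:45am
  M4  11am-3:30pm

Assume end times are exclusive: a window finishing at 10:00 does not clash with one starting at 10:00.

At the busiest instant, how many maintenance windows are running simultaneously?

3

Sort all start/end points and keep a running count:
7am start M1 → 1
7am start M2 → 2
8am start M3 → 3
9:30am end M1 → 2
11am end M2 → 1
11am start M4 → 2
11:45am end M3 → 1
3:30pm end M4 → 0
3:45pm start M6 → 1
5:30pm start M5 → 2
7:30pm end M5 → 1
7:45pm end M6 → 0
Peak is 3, at 8am (M1, M2, M3).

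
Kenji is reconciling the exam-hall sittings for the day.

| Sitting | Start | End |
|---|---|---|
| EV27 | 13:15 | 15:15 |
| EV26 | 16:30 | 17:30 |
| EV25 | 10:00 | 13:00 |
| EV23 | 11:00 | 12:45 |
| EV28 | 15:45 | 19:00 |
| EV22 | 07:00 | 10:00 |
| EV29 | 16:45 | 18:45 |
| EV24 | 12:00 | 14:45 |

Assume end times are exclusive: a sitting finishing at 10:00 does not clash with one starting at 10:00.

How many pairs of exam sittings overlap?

Sorted by start: EV22, EV25, EV23, EV24, EV27, EV28, EV26, EV29.
EV25 starts exactly when EV22 ends (back-to-back, no overlap), so nothing later overlaps EV22 either.
EV23 starts before EV25 ends → EV25 and EV23 overlap.
EV24 starts before EV25 ends → EV25 and EV24 overlap.
EV27 starts after EV25 ends, so nothing later overlaps EV25 either.
EV24 starts before EV23 ends → EV23 and EV24 overlap.
EV27 starts after EV23 ends, so nothing later overlaps EV23 either.
EV27 starts before EV24 ends → EV24 and EV27 overlap.
EV28 starts after EV24 ends, so nothing later overlaps EV24 either.
EV28 starts after EV27 ends, so nothing later overlaps EV27 either.
EV26 starts before EV28 ends → EV28 and EV26 overlap.
EV29 starts before EV28 ends → EV28 and EV29 overlap.
EV29 starts before EV26 ends → EV26 and EV29 overlap.
Overlapping pairs: EV23 & EV24, EV23 & EV25, EV24 & EV25, EV24 & EV27, EV26 & EV28, EV26 & EV29, EV28 & EV29 — 7 in total.

7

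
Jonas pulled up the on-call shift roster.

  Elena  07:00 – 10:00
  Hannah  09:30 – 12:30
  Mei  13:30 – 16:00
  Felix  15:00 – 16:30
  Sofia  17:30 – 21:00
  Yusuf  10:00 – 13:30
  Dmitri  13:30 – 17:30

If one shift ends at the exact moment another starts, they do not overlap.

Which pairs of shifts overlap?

Dmitri & Felix, Dmitri & Mei, Elena & Hannah, Felix & Mei, Hannah & Yusuf

Two intervals overlap when each starts before the other ends.
Sorted by start: Elena, Hannah, Yusuf, Mei, Dmitri, Felix, Sofia.
Hannah starts before Elena ends → Elena and Hannah overlap.
Yusuf starts exactly when Elena ends (back-to-back, no overlap); Elena is clear from here.
Yusuf starts before Hannah ends → Hannah and Yusuf overlap.
Mei starts after Hannah ends; Hannah is clear from here.
Mei starts exactly when Yusuf ends (back-to-back, no overlap); Yusuf is clear from here.
Dmitri starts before Mei ends → Mei and Dmitri overlap.
Felix starts before Mei ends → Mei and Felix overlap.
Sofia starts after Mei ends.
Felix starts before Dmitri ends → Dmitri and Felix overlap.
Sofia starts exactly when Dmitri ends (back-to-back, no overlap).
Sofia starts after Felix ends.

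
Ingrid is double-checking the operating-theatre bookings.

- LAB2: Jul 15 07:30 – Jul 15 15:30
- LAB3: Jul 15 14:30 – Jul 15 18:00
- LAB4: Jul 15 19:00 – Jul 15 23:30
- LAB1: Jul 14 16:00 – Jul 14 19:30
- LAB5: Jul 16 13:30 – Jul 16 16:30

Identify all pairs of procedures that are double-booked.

Two intervals overlap when each starts before the other ends.
Sorted by start: LAB1, LAB2, LAB3, LAB4, LAB5.
LAB2 starts after LAB1 ends — done with LAB1.
LAB3 starts before LAB2 ends → LAB2 and LAB3 overlap.
LAB4 starts after LAB2 ends — done with LAB2.
LAB4 starts after LAB3 ends — done with LAB3.
LAB5 starts after LAB4 ends.

LAB2 & LAB3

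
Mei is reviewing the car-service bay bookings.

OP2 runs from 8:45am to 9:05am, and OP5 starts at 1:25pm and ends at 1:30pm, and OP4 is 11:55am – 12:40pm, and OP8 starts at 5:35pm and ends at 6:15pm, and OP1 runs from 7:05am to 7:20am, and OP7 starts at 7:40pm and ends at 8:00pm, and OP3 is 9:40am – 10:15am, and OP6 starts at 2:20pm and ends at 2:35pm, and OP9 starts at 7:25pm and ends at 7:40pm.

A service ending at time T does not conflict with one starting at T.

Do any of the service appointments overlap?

No

Two intervals overlap when each starts before the other ends.
Sorted by start: OP1, OP2, OP3, OP4, OP5, OP6, OP8, OP9, OP7.
OP2 starts after OP1 ends — done with OP1.
OP3 starts after OP2 ends — done with OP2.
OP4 starts after OP3 ends — done with OP3.
OP5 starts after OP4 ends — done with OP4.
OP6 starts after OP5 ends — done with OP5.
OP8 starts after OP6 ends — done with OP6.
OP9 starts after OP8 ends — done with OP8.
OP7 starts exactly when OP9 ends (back-to-back, no overlap).
Every pair is clear; the schedule has no overlaps.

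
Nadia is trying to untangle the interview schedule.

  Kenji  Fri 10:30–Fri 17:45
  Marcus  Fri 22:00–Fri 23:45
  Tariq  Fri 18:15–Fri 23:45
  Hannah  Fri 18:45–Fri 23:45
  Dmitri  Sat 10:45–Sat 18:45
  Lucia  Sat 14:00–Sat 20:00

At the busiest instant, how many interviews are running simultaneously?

3

Sweep the timeline, counting +1 at each start and −1 at each end (ends before starts at a tie):
Fri 10:30 start Kenji → 1
Fri 17:45 end Kenji → 0
Fri 18:15 start Tariq → 1
Fri 18:45 start Hannah → 2
Fri 22:00 start Marcus → 3
Fri 23:45 end Hannah → 2
Fri 23:45 end Marcus → 1
Fri 23:45 end Tariq → 0
Sat 10:45 start Dmitri → 1
Sat 14:00 start Lucia → 2
Sat 18:45 end Dmitri → 1
Sat 20:00 end Lucia → 0
Peak is 3, at Fri 22:00 (Hannah, Marcus, Tariq).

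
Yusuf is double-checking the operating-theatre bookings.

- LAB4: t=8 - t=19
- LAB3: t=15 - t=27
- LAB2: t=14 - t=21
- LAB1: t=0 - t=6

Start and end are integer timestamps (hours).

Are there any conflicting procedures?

Yes

Check each pair: they overlap iff neither finishes before the other starts.
Sorted by start: LAB1, LAB4, LAB2, LAB3.
LAB4 starts after LAB1 ends; LAB1 is clear from here.
LAB2 starts before LAB4 ends → LAB4 and LAB2 overlap.
That's a conflict, so the schedule is not conflict-free.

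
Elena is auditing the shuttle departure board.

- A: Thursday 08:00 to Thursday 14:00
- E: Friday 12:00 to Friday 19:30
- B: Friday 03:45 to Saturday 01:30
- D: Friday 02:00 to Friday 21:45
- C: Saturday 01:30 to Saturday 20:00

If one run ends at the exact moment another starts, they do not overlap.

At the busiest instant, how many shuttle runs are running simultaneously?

3

Sort all start/end points and keep a running count:
Thursday 08:00 start A → 1
Thursday 14:00 end A → 0
Friday 02:00 start D → 1
Friday 03:45 start B → 2
Friday 12:00 start E → 3
Friday 19:30 end E → 2
Friday 21:45 end D → 1
Saturday 01:30 end B → 0
Saturday 01:30 start C → 1
Saturday 20:00 end C → 0
Peak is 3, at Friday 12:00 (B, D, E).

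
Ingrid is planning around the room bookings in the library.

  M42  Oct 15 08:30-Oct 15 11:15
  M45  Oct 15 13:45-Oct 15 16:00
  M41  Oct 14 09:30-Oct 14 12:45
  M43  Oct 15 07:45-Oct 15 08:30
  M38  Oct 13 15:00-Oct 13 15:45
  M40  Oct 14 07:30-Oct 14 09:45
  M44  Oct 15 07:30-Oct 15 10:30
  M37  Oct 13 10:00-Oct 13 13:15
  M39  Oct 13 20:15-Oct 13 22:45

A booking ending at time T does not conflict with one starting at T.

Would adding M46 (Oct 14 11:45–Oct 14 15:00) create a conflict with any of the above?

Yes — it overlaps M41

M37: ends Oct 13 13:15 at or before M46 starts Oct 14 11:45 → clear.
M38: ends Oct 13 15:45 at or before M46 starts Oct 14 11:45 → clear.
M39: ends Oct 13 22:45 at or before M46 starts Oct 14 11:45 → clear.
M40: ends Oct 14 09:45 at or before M46 starts Oct 14 11:45 → clear.
M41: starts Oct 14 09:30 before M46 ends Oct 14 15:00, and ends Oct 14 12:45 after M46 starts Oct 14 11:45 → overlap.
M44: starts Oct 15 07:30 at or after M46 ends Oct 14 15:00 → clear.
M43: starts Oct 15 07:45 at or after M46 ends Oct 14 15:00 → clear.
M42: starts Oct 15 08:30 at or after M46 ends Oct 14 15:00 → clear.
M45: starts Oct 15 13:45 at or after M46 ends Oct 14 15:00 → clear.
M46 overlaps M41.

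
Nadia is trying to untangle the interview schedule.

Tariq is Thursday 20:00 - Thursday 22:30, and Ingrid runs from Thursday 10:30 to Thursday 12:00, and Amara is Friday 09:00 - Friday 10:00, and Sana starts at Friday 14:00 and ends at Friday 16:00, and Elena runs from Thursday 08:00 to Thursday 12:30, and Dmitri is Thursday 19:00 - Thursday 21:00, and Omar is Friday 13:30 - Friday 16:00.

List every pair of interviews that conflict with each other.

Sorted by start: Elena, Ingrid, Dmitri, Tariq, Amara, Omar, Sana.
Ingrid starts before Elena ends → Elena and Ingrid overlap.
Dmitri starts after Elena ends, so Elena has no further overlaps.
Dmitri starts after Ingrid ends, so Ingrid has no further overlaps.
Tariq starts before Dmitri ends → Dmitri and Tariq overlap.
Amara starts after Dmitri ends, so Dmitri has no further overlaps.
Amara starts after Tariq ends, so Tariq has no further overlaps.
Omar starts after Amara ends, so Amara has no further overlaps.
Sana starts before Omar ends → Omar and Sana overlap.

Dmitri & Tariq, Elena & Ingrid, Omar & Sana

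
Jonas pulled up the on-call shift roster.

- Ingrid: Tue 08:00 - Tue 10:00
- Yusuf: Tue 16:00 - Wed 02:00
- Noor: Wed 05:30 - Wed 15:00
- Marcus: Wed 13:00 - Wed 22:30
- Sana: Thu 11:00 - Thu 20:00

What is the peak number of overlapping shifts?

2

Sweep the timeline, counting +1 at each start and −1 at each end (ends before starts at a tie):
Tue 08:00 start Ingrid → 1
Tue 10:00 end Ingrid → 0
Tue 16:00 start Yusuf → 1
Wed 02:00 end Yusuf → 0
Wed 05:30 start Noor → 1
Wed 13:00 start Marcus → 2
Wed 15:00 end Noor → 1
Wed 22:30 end Marcus → 0
Thu 11:00 start Sana → 1
Thu 20:00 end Sana → 0
Peak is 2, at Wed 13:00 (Marcus, Noor).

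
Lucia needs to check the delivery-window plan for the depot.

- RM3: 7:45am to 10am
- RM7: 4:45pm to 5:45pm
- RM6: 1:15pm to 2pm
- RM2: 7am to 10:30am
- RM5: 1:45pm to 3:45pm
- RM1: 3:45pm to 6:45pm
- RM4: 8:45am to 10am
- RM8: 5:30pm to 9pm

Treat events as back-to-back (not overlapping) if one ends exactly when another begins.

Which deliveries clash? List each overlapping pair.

Check each pair: they overlap iff neither finishes before the other starts.
Sorted by start: RM2, RM3, RM4, RM6, RM5, RM1, RM7, RM8.
RM3 starts before RM2 ends → RM2 and RM3 overlap.
RM4 starts before RM2 ends → RM2 and RM4 overlap.
RM6 starts after RM2 ends — done with RM2.
RM4 starts before RM3 ends → RM3 and RM4 overlap.
RM6 starts after RM3 ends — done with RM3.
RM6 starts after RM4 ends — done with RM4.
RM5 starts before RM6 ends → RM6 and RM5 overlap.
RM1 starts after RM6 ends — done with RM6.
RM1 starts exactly when RM5 ends (back-to-back, no overlap) — done with RM5.
RM7 starts before RM1 ends → RM1 and RM7 overlap.
RM8 starts before RM1 ends → RM1 and RM8 overlap.
RM8 starts before RM7 ends → RM7 and RM8 overlap.

RM1 & RM7, RM1 & RM8, RM2 & RM3, RM2 & RM4, RM3 & RM4, RM5 & RM6, RM7 & RM8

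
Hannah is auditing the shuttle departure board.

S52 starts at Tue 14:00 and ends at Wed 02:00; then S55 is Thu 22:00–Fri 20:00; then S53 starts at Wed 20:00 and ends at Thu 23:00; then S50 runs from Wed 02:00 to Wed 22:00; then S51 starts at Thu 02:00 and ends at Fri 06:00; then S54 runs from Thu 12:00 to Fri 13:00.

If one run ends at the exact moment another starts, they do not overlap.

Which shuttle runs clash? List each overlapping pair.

S50 & S53, S51 & S53, S51 & S54, S51 & S55, S53 & S54, S53 & S55, S54 & S55

Sorted by start: S52, S50, S53, S51, S54, S55.
S50 starts exactly when S52 ends (back-to-back, no overlap), so nothing later overlaps S52 either.
S53 starts before S50 ends → S50 and S53 overlap.
S51 starts after S50 ends, so nothing later overlaps S50 either.
S51 starts before S53 ends → S53 and S51 overlap.
S54 starts before S53 ends → S53 and S54 overlap.
S55 starts before S53 ends → S53 and S55 overlap.
S54 starts before S51 ends → S51 and S54 overlap.
S55 starts before S51 ends → S51 and S55 overlap.
S55 starts before S54 ends → S54 and S55 overlap.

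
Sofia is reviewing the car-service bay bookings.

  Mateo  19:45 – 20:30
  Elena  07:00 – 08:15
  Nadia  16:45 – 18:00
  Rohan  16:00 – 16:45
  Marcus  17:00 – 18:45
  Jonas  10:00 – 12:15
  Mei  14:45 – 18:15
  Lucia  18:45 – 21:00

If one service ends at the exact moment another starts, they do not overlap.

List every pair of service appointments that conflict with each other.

Lucia & Mateo, Marcus & Mei, Marcus & Nadia, Mei & Nadia, Mei & Rohan

Sorted by start: Elena, Jonas, Mei, Rohan, Nadia, Marcus, Lucia, Mateo.
Jonas starts after Elena ends — done with Elena.
Mei starts after Jonas ends — done with Jonas.
Rohan starts before Mei ends → Mei and Rohan overlap.
Nadia starts before Mei ends → Mei and Nadia overlap.
Marcus starts before Mei ends → Mei and Marcus overlap.
Lucia starts after Mei ends — done with Mei.
Nadia starts exactly when Rohan ends (back-to-back, no overlap) — done with Rohan.
Marcus starts before Nadia ends → Nadia and Marcus overlap.
Lucia starts after Nadia ends — done with Nadia.
Lucia starts exactly when Marcus ends (back-to-back, no overlap) — done with Marcus.
Mateo starts before Lucia ends → Lucia and Mateo overlap.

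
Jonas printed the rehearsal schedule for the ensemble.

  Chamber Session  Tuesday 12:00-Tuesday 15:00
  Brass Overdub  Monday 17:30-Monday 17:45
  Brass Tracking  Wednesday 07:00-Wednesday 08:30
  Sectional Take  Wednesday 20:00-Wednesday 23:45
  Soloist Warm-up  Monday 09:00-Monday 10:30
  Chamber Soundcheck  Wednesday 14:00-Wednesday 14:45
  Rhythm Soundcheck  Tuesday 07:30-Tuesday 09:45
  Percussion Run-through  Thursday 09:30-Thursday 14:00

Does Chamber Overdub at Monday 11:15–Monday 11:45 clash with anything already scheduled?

No — it doesn't clash with anything

Soloist Warm-up: ends Monday 10:30 at or before Chamber Overdub starts Monday 11:15 → clear.
Brass Overdub: starts Monday 17:30 at or after Chamber Overdub ends Monday 11:45 → clear.
Rhythm Soundcheck: starts Tuesday 07:30 at or after Chamber Overdub ends Monday 11:45 → clear.
Chamber Session: starts Tuesday 12:00 at or after Chamber Overdub ends Monday 11:45 → clear.
Brass Tracking: starts Wednesday 07:00 at or after Chamber Overdub ends Monday 11:45 → clear.
Chamber Soundcheck: starts Wednesday 14:00 at or after Chamber Overdub ends Monday 11:45 → clear.
Sectional Take: starts Wednesday 20:00 at or after Chamber Overdub ends Monday 11:45 → clear.
Percussion Run-through: starts Thursday 09:30 at or after Chamber Overdub ends Monday 11:45 → clear.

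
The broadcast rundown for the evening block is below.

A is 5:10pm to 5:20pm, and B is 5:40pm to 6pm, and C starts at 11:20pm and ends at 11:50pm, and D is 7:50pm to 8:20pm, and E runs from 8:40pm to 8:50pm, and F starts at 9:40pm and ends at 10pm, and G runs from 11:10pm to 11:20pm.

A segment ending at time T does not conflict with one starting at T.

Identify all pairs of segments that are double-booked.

Sorted by start: A, B, D, E, F, G, C.
B starts after A ends — done with A.
D starts after B ends — done with B.
E starts after D ends — done with D.
F starts after E ends — done with E.
G starts after F ends — done with F.
C starts exactly when G ends (back-to-back, no overlap).

no conflicts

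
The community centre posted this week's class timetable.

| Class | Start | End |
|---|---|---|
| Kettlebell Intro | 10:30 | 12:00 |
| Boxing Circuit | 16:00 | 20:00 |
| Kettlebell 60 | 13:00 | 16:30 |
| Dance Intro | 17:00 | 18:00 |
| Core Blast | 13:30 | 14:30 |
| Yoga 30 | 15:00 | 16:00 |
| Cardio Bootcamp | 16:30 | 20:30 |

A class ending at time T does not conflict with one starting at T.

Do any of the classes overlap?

Yes

Two intervals overlap when each starts before the other ends.
Sorted by start: Kettlebell Intro, Kettlebell 60, Core Blast, Yoga 30, Boxing Circuit, Cardio Bootcamp, Dance Intro.
Kettlebell 60 starts after Kettlebell Intro ends, so nothing later overlaps Kettlebell Intro either.
Core Blast starts before Kettlebell 60 ends → Kettlebell 60 and Core Blast overlap.
That's a conflict, so the schedule is not conflict-free.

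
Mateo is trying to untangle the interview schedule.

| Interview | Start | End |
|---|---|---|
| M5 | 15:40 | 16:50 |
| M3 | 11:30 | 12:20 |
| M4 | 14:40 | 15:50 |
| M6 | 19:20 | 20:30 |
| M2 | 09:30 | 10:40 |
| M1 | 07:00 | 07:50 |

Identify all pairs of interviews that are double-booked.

Two intervals overlap when each starts before the other ends.
Sorted by start: M1, M2, M3, M4, M5, M6.
M2 starts after M1 ends; M1 is clear from here.
M3 starts after M2 ends; M2 is clear from here.
M4 starts after M3 ends; M3 is clear from here.
M5 starts before M4 ends → M4 and M5 overlap.
M6 starts after M4 ends.
M6 starts after M5 ends.

M4 & M5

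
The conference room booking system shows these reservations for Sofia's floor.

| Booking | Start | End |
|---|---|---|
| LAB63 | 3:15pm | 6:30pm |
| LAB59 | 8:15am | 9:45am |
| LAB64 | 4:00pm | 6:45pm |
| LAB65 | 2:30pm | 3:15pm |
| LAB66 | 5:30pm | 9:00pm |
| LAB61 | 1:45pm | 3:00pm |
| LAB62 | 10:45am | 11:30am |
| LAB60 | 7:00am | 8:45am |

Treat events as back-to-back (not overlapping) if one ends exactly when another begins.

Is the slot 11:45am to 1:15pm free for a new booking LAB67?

Yes — the slot is free

LAB60: ends 8:45am at or before LAB67 starts 11:45am → clear.
LAB59: ends 9:45am at or before LAB67 starts 11:45am → clear.
LAB62: ends 11:30am at or before LAB67 starts 11:45am → clear.
LAB61: starts 1:45pm at or after LAB67 ends 1:15pm → clear.
LAB65: starts 2:30pm at or after LAB67 ends 1:15pm → clear.
LAB63: starts 3:15pm at or after LAB67 ends 1:15pm → clear.
LAB64: starts 4:00pm at or after LAB67 ends 1:15pm → clear.
LAB66: starts 5:30pm at or after LAB67 ends 1:15pm → clear.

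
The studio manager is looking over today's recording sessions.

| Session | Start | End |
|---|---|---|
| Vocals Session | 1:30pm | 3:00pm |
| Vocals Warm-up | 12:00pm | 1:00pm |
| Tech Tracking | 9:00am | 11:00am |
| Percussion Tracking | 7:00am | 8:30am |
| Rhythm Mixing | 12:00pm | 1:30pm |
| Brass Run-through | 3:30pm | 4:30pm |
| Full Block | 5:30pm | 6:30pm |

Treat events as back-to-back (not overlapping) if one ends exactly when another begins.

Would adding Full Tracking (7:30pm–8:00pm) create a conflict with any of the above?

Percussion Tracking: ends 8:30am at or before Full Tracking starts 7:30pm → clear.
Tech Tracking: ends 11:00am at or before Full Tracking starts 7:30pm → clear.
Rhythm Mixing: ends 1:30pm at or before Full Tracking starts 7:30pm → clear.
Vocals Warm-up: ends 1:00pm at or before Full Tracking starts 7:30pm → clear.
Vocals Session: ends 3:00pm at or before Full Tracking starts 7:30pm → clear.
Brass Run-through: ends 4:30pm at or before Full Tracking starts 7:30pm → clear.
Full Block: ends 6:30pm at or before Full Tracking starts 7:30pm → clear.

No — it doesn't clash with anything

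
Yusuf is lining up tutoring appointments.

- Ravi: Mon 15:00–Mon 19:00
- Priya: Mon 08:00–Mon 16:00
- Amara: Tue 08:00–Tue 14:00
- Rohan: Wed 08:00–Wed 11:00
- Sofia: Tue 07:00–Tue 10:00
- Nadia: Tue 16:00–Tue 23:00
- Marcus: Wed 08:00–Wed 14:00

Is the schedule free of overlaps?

No

Two intervals overlap when each starts before the other ends.
Sorted by start: Priya, Ravi, Sofia, Amara, Nadia, Marcus, Rohan.
Ravi starts before Priya ends → Priya and Ravi overlap.
That's a conflict, so the schedule is not conflict-free.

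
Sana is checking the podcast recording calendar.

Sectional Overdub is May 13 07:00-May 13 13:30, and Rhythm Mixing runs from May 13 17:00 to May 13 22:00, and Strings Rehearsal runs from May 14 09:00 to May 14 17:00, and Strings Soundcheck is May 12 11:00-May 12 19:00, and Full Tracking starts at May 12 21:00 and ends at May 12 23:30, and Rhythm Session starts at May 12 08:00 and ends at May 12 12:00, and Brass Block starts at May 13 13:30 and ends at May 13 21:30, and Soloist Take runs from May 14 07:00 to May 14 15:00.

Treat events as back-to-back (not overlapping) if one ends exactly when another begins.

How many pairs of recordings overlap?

3

Two intervals overlap when each starts before the other ends.
Sorted by start: Rhythm Session, Strings Soundcheck, Full Tracking, Sectional Overdub, Brass Block, Rhythm Mixing, Soloist Take, Strings Rehearsal.
Strings Soundcheck starts before Rhythm Session ends → Rhythm Session and Strings Soundcheck overlap.
Full Tracking starts after Rhythm Session ends, so Rhythm Session has no further overlaps.
Full Tracking starts after Strings Soundcheck ends, so Strings Soundcheck has no further overlaps.
Sectional Overdub starts after Full Tracking ends, so Full Tracking has no further overlaps.
Brass Block starts exactly when Sectional Overdub ends (back-to-back, no overlap), so Sectional Overdub has no further overlaps.
Rhythm Mixing starts before Brass Block ends → Brass Block and Rhythm Mixing overlap.
Soloist Take starts after Brass Block ends, so Brass Block has no further overlaps.
Soloist Take starts after Rhythm Mixing ends, so Rhythm Mixing has no further overlaps.
Strings Rehearsal starts before Soloist Take ends → Soloist Take and Strings Rehearsal overlap.
Overlapping pairs: Brass Block & Rhythm Mixing, Rhythm Session & Strings Soundcheck, Soloist Take & Strings Rehearsal — 3 in total.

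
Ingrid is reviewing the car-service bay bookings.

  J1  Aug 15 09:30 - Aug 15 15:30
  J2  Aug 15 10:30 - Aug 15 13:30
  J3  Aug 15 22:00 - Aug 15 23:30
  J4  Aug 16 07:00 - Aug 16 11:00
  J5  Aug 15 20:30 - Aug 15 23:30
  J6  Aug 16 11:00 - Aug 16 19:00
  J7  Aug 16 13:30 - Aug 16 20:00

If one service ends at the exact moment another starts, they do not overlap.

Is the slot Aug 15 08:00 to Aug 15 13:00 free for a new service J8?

J1: starts Aug 15 09:30 before J8 ends Aug 15 13:00, and ends Aug 15 15:30 after J8 starts Aug 15 08:00 → overlap.
J2: starts Aug 15 10:30 before J8 ends Aug 15 13:00, and ends Aug 15 13:30 after J8 starts Aug 15 08:00 → overlap.
J5: starts Aug 15 20:30 at or after J8 ends Aug 15 13:00 → clear.
J3: starts Aug 15 22:00 at or after J8 ends Aug 15 13:00 → clear.
J4: starts Aug 16 07:00 at or after J8 ends Aug 15 13:00 → clear.
J6: starts Aug 16 11:00 at or after J8 ends Aug 15 13:00 → clear.
J7: starts Aug 16 13:30 at or after J8 ends Aug 15 13:00 → clear.
J8 overlaps J1, J2.

No — it overlaps J1, J2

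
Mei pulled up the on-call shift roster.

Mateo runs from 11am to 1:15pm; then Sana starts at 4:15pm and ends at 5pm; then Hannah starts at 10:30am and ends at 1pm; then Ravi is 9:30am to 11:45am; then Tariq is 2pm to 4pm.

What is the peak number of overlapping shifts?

Sweep the timeline, counting +1 at each start and −1 at each end (ends before starts at a tie):
9:30am start Ravi → 1
10:30am start Hannah → 2
11am start Mateo → 3
11:45am end Ravi → 2
1pm end Hannah → 1
1:15pm end Mateo → 0
2pm start Tariq → 1
4pm end Tariq → 0
4:15pm start Sana → 1
5pm end Sana → 0
Peak is 3, at 11am (Hannah, Mateo, Ravi).

3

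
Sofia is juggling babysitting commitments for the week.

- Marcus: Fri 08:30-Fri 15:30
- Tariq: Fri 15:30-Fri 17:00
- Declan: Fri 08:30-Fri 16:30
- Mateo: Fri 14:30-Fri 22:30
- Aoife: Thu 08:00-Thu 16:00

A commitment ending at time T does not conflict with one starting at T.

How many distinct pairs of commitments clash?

Sorted by start: Aoife, Marcus, Declan, Mateo, Tariq.
Marcus starts after Aoife ends; Aoife is clear from here.
Declan starts before Marcus ends → Marcus and Declan overlap.
Mateo starts before Marcus ends → Marcus and Mateo overlap.
Tariq starts exactly when Marcus ends (back-to-back, no overlap).
Mateo starts before Declan ends → Declan and Mateo overlap.
Tariq starts before Declan ends → Declan and Tariq overlap.
Tariq starts before Mateo ends → Mateo and Tariq overlap.
Overlapping pairs: Declan & Marcus, Declan & Mateo, Declan & Tariq, Marcus & Mateo, Mateo & Tariq — 5 in total.

5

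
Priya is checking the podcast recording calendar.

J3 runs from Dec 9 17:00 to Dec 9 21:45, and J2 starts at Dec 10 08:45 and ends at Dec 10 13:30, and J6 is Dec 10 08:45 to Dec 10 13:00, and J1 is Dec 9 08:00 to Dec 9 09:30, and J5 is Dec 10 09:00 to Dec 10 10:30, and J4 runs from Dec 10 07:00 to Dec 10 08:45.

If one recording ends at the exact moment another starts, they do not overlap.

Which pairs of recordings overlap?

Sorted by start: J1, J3, J4, J2, J6, J5.
J3 starts after J1 ends — done with J1.
J4 starts after J3 ends — done with J3.
J2 starts exactly when J4 ends (back-to-back, no overlap) — done with J4.
J6 starts before J2 ends → J2 and J6 overlap.
J5 starts before J2 ends → J2 and J5 overlap.
J5 starts before J6 ends → J6 and J5 overlap.

J2 & J5, J2 & J6, J5 & J6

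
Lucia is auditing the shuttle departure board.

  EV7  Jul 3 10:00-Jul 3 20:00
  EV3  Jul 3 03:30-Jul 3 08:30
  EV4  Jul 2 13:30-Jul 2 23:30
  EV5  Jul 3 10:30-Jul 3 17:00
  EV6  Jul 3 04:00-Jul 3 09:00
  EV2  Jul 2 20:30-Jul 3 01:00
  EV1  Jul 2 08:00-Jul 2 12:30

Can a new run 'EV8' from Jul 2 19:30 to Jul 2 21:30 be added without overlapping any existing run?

EV1: ends Jul 2 12:30 at or before EV8 starts Jul 2 19:30 → clear.
EV4: starts Jul 2 13:30 before EV8 ends Jul 2 21:30, and ends Jul 2 23:30 after EV8 starts Jul 2 19:30 → overlap.
EV2: starts Jul 2 20:30 before EV8 ends Jul 2 21:30, and ends Jul 3 01:00 after EV8 starts Jul 2 19:30 → overlap.
EV3: starts Jul 3 03:30 at or after EV8 ends Jul 2 21:30 → clear.
EV6: starts Jul 3 04:00 at or after EV8 ends Jul 2 21:30 → clear.
EV7: starts Jul 3 10:00 at or after EV8 ends Jul 2 21:30 → clear.
EV5: starts Jul 3 10:30 at or after EV8 ends Jul 2 21:30 → clear.
EV8 overlaps EV2, EV4.

No — it overlaps EV2, EV4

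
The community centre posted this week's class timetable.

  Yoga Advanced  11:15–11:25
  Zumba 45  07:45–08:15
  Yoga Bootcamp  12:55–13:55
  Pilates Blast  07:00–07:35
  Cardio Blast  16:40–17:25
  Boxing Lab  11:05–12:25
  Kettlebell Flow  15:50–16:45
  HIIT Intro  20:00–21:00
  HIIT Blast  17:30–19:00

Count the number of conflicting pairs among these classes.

Check each pair: they overlap iff neither finishes before the other starts.
Sorted by start: Pilates Blast, Zumba 45, Boxing Lab, Yoga Advanced, Yoga Bootcamp, Kettlebell Flow, Cardio Blast, HIIT Blast, HIIT Intro.
Zumba 45 starts after Pilates Blast ends; Pilates Blast is clear from here.
Boxing Lab starts after Zumba 45 ends; Zumba 45 is clear from here.
Yoga Advanced starts before Boxing Lab ends → Boxing Lab and Yoga Advanced overlap.
Yoga Bootcamp starts after Boxing Lab ends; Boxing Lab is clear from here.
Yoga Bootcamp starts after Yoga Advanced ends; Yoga Advanced is clear from here.
Kettlebell Flow starts after Yoga Bootcamp ends; Yoga Bootcamp is clear from here.
Cardio Blast starts before Kettlebell Flow ends → Kettlebell Flow and Cardio Blast overlap.
HIIT Blast starts after Kettlebell Flow ends; Kettlebell Flow is clear from here.
HIIT Blast starts after Cardio Blast ends; Cardio Blast is clear from here.
HIIT Intro starts after HIIT Blast ends.
Overlapping pairs: Boxing Lab & Yoga Advanced, Cardio Blast & Kettlebell Flow — 2 in total.

2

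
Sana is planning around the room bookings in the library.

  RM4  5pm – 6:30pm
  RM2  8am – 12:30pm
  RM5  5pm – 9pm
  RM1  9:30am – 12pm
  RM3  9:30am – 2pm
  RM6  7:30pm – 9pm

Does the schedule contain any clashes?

Yes

Sorted by start: RM2, RM1, RM3, RM4, RM5, RM6.
RM1 starts before RM2 ends → RM2 and RM1 overlap.
That's a conflict, so the schedule is not conflict-free.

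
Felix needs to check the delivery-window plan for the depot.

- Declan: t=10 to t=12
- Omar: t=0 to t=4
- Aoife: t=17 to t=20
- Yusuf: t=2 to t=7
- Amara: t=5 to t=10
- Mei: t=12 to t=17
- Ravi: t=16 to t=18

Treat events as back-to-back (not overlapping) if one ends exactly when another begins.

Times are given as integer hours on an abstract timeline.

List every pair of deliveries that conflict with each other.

Amara & Yusuf, Aoife & Ravi, Mei & Ravi, Omar & Yusuf

Sorted by start: Omar, Yusuf, Amara, Declan, Mei, Ravi, Aoife.
Yusuf starts before Omar ends → Omar and Yusuf overlap.
Amara starts after Omar ends, so Omar has no further overlaps.
Amara starts before Yusuf ends → Yusuf and Amara overlap.
Declan starts after Yusuf ends, so Yusuf has no further overlaps.
Declan starts exactly when Amara ends (back-to-back, no overlap), so Amara has no further overlaps.
Mei starts exactly when Declan ends (back-to-back, no overlap), so Declan has no further overlaps.
Ravi starts before Mei ends → Mei and Ravi overlap.
Aoife starts exactly when Mei ends (back-to-back, no overlap).
Aoife starts before Ravi ends → Ravi and Aoife overlap.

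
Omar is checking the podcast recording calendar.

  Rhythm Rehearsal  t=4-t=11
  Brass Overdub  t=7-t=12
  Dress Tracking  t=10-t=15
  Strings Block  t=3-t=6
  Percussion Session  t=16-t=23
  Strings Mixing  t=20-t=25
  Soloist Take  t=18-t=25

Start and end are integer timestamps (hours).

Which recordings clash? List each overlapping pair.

Brass Overdub & Dress Tracking, Brass Overdub & Rhythm Rehearsal, Dress Tracking & Rhythm Rehearsal, Percussion Session & Soloist Take, Percussion Session & Strings Mixing, Rhythm Rehearsal & Strings Block, Soloist Take & Strings Mixing

Sorted by start: Strings Block, Rhythm Rehearsal, Brass Overdub, Dress Tracking, Percussion Session, Soloist Take, Strings Mixing.
Rhythm Rehearsal starts before Strings Block ends → Strings Block and Rhythm Rehearsal overlap.
Brass Overdub starts after Strings Block ends — done with Strings Block.
Brass Overdub starts before Rhythm Rehearsal ends → Rhythm Rehearsal and Brass Overdub overlap.
Dress Tracking starts before Rhythm Rehearsal ends → Rhythm Rehearsal and Dress Tracking overlap.
Percussion Session starts after Rhythm Rehearsal ends — done with Rhythm Rehearsal.
Dress Tracking starts before Brass Overdub ends → Brass Overdub and Dress Tracking overlap.
Percussion Session starts after Brass Overdub ends — done with Brass Overdub.
Percussion Session starts after Dress Tracking ends — done with Dress Tracking.
Soloist Take starts before Percussion Session ends → Percussion Session and Soloist Take overlap.
Strings Mixing starts before Percussion Session ends → Percussion Session and Strings Mixing overlap.
Strings Mixing starts before Soloist Take ends → Soloist Take and Strings Mixing overlap.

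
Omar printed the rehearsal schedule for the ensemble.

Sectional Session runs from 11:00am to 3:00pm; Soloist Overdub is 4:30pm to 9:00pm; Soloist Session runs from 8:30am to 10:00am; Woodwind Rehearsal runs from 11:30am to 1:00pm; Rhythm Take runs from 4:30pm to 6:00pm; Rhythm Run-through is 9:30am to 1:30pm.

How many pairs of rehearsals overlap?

5

Two intervals overlap when each starts before the other ends.
Sorted by start: Soloist Session, Rhythm Run-through, Sectional Session, Woodwind Rehearsal, Rhythm Take, Soloist Overdub.
Rhythm Run-through starts before Soloist Session ends → Soloist Session and Rhythm Run-through overlap.
Sectional Session starts after Soloist Session ends; Soloist Session is clear from here.
Sectional Session starts before Rhythm Run-through ends → Rhythm Run-through and Sectional Session overlap.
Woodwind Rehearsal starts before Rhythm Run-through ends → Rhythm Run-through and Woodwind Rehearsal overlap.
Rhythm Take starts after Rhythm Run-through ends; Rhythm Run-through is clear from here.
Woodwind Rehearsal starts before Sectional Session ends → Sectional Session and Woodwind Rehearsal overlap.
Rhythm Take starts after Sectional Session ends; Sectional Session is clear from here.
Rhythm Take starts after Woodwind Rehearsal ends; Woodwind Rehearsal is clear from here.
Soloist Overdub starts before Rhythm Take ends → Rhythm Take and Soloist Overdub overlap.
Overlapping pairs: Rhythm Run-through & Sectional Session, Rhythm Run-through & Soloist Session, Rhythm Run-through & Woodwind Rehearsal, Rhythm Take & Soloist Overdub, Sectional Session & Woodwind Rehearsal — 5 in total.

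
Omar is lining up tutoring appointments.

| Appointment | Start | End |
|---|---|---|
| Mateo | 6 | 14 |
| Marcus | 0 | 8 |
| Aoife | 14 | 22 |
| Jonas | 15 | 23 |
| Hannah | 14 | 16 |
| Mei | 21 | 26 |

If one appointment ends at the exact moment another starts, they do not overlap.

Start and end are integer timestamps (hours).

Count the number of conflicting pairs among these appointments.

Sorted by start: Marcus, Mateo, Aoife, Hannah, Jonas, Mei.
Mateo starts before Marcus ends → Marcus and Mateo overlap.
Aoife starts after Marcus ends — done with Marcus.
Aoife starts exactly when Mateo ends (back-to-back, no overlap) — done with Mateo.
Hannah starts before Aoife ends → Aoife and Hannah overlap.
Jonas starts before Aoife ends → Aoife and Jonas overlap.
Mei starts before Aoife ends → Aoife and Mei overlap.
Jonas starts before Hannah ends → Hannah and Jonas overlap.
Mei starts after Hannah ends.
Mei starts before Jonas ends → Jonas and Mei overlap.
Overlapping pairs: Aoife & Hannah, Aoife & Jonas, Aoife & Mei, Hannah & Jonas, Jonas & Mei, Marcus & Mateo — 6 in total.

6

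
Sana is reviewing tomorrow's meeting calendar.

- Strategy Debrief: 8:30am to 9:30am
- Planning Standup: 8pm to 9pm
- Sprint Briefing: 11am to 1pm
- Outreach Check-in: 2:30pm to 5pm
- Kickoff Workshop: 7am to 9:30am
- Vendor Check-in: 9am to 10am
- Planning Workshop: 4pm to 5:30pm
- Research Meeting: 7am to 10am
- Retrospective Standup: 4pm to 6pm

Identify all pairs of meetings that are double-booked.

Sorted by start: Research Meeting, Kickoff Workshop, Strategy Debrief, Vendor Check-in, Sprint Briefing, Outreach Check-in, Planning Workshop, Retrospective Standup, Planning Standup.
Kickoff Workshop starts before Research Meeting ends → Research Meeting and Kickoff Workshop overlap.
Strategy Debrief starts before Research Meeting ends → Research Meeting and Strategy Debrief overlap.
Vendor Check-in starts before Research Meeting ends → Research Meeting and Vendor Check-in overlap.
Sprint Briefing starts after Research Meeting ends; Research Meeting is clear from here.
Strategy Debrief starts before Kickoff Workshop ends → Kickoff Workshop and Strategy Debrief overlap.
Vendor Check-in starts before Kickoff Workshop ends → Kickoff Workshop and Vendor Check-in overlap.
Sprint Briefing starts after Kickoff Workshop ends; Kickoff Workshop is clear from here.
Vendor Check-in starts before Strategy Debrief ends → Strategy Debrief and Vendor Check-in overlap.
Sprint Briefing starts after Strategy Debrief ends; Strategy Debrief is clear from here.
Sprint Briefing starts after Vendor Check-in ends; Vendor Check-in is clear from here.
Outreach Check-in starts after Sprint Briefing ends; Sprint Briefing is clear from here.
Planning Workshop starts before Outreach Check-in ends → Outreach Check-in and Planning Workshop overlap.
Retrospective Standup starts before Outreach Check-in ends → Outreach Check-in and Retrospective Standup overlap.
Planning Standup starts after Outreach Check-in ends.
Retrospective Standup starts before Planning Workshop ends → Planning Workshop and Retrospective Standup overlap.
Planning Standup starts after Planning Workshop ends.
Planning Standup starts after Retrospective Standup ends.

Kickoff Workshop & Research Meeting, Kickoff Workshop & Strategy Debrief, Kickoff Workshop & Vendor Check-in, Outreach Check-in & Planning Workshop, Outreach Check-in & Retrospective Standup, Planning Workshop & Retrospective Standup, Research Meeting & Strategy Debrief, Research Meeting & Vendor Check-in, Strategy Debrief & Vendor Check-in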